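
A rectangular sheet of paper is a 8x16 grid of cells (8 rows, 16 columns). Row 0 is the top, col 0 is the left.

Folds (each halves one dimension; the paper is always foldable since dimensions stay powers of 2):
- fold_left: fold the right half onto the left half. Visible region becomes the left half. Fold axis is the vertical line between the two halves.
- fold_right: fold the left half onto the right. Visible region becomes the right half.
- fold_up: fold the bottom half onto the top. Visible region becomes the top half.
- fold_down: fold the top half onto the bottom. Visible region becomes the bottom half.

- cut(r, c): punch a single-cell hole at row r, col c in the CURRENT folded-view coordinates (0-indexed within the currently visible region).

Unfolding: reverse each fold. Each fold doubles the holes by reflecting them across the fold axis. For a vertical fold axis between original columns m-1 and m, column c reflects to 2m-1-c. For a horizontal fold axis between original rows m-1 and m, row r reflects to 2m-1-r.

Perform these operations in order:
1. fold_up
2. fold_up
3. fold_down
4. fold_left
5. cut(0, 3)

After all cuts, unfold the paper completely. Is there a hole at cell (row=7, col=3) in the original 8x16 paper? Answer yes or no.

Op 1 fold_up: fold axis h@4; visible region now rows[0,4) x cols[0,16) = 4x16
Op 2 fold_up: fold axis h@2; visible region now rows[0,2) x cols[0,16) = 2x16
Op 3 fold_down: fold axis h@1; visible region now rows[1,2) x cols[0,16) = 1x16
Op 4 fold_left: fold axis v@8; visible region now rows[1,2) x cols[0,8) = 1x8
Op 5 cut(0, 3): punch at orig (1,3); cuts so far [(1, 3)]; region rows[1,2) x cols[0,8) = 1x8
Unfold 1 (reflect across v@8): 2 holes -> [(1, 3), (1, 12)]
Unfold 2 (reflect across h@1): 4 holes -> [(0, 3), (0, 12), (1, 3), (1, 12)]
Unfold 3 (reflect across h@2): 8 holes -> [(0, 3), (0, 12), (1, 3), (1, 12), (2, 3), (2, 12), (3, 3), (3, 12)]
Unfold 4 (reflect across h@4): 16 holes -> [(0, 3), (0, 12), (1, 3), (1, 12), (2, 3), (2, 12), (3, 3), (3, 12), (4, 3), (4, 12), (5, 3), (5, 12), (6, 3), (6, 12), (7, 3), (7, 12)]
Holes: [(0, 3), (0, 12), (1, 3), (1, 12), (2, 3), (2, 12), (3, 3), (3, 12), (4, 3), (4, 12), (5, 3), (5, 12), (6, 3), (6, 12), (7, 3), (7, 12)]

Answer: yes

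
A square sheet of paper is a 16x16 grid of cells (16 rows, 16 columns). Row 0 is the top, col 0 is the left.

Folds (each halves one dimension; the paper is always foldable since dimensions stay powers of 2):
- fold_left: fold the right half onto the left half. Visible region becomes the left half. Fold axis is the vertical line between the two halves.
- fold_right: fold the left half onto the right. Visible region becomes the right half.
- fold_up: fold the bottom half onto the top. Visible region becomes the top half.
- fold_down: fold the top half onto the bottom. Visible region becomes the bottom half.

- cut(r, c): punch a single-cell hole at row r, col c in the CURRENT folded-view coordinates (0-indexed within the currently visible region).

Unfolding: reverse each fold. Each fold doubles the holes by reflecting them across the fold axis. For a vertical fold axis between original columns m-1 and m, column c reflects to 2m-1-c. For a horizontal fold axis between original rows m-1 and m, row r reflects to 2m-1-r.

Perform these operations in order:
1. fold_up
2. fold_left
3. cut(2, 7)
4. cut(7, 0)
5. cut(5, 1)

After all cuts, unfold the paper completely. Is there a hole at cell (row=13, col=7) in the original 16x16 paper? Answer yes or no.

Op 1 fold_up: fold axis h@8; visible region now rows[0,8) x cols[0,16) = 8x16
Op 2 fold_left: fold axis v@8; visible region now rows[0,8) x cols[0,8) = 8x8
Op 3 cut(2, 7): punch at orig (2,7); cuts so far [(2, 7)]; region rows[0,8) x cols[0,8) = 8x8
Op 4 cut(7, 0): punch at orig (7,0); cuts so far [(2, 7), (7, 0)]; region rows[0,8) x cols[0,8) = 8x8
Op 5 cut(5, 1): punch at orig (5,1); cuts so far [(2, 7), (5, 1), (7, 0)]; region rows[0,8) x cols[0,8) = 8x8
Unfold 1 (reflect across v@8): 6 holes -> [(2, 7), (2, 8), (5, 1), (5, 14), (7, 0), (7, 15)]
Unfold 2 (reflect across h@8): 12 holes -> [(2, 7), (2, 8), (5, 1), (5, 14), (7, 0), (7, 15), (8, 0), (8, 15), (10, 1), (10, 14), (13, 7), (13, 8)]
Holes: [(2, 7), (2, 8), (5, 1), (5, 14), (7, 0), (7, 15), (8, 0), (8, 15), (10, 1), (10, 14), (13, 7), (13, 8)]

Answer: yes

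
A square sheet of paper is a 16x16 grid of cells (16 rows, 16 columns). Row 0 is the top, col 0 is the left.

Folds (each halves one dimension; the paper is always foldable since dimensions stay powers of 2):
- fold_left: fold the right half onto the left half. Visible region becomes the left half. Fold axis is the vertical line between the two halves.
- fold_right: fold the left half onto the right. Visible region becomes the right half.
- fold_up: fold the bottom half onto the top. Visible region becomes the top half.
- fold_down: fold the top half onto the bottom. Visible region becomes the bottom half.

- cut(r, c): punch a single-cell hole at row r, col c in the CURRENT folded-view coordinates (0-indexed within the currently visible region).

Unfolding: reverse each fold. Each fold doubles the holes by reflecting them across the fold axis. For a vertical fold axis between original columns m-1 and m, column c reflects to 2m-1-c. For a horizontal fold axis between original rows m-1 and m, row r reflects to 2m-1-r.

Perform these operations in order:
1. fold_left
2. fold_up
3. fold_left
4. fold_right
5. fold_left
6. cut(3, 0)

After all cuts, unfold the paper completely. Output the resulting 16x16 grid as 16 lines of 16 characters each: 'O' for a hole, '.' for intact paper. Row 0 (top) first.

Answer: ................
................
................
OOOOOOOOOOOOOOOO
................
................
................
................
................
................
................
................
OOOOOOOOOOOOOOOO
................
................
................

Derivation:
Op 1 fold_left: fold axis v@8; visible region now rows[0,16) x cols[0,8) = 16x8
Op 2 fold_up: fold axis h@8; visible region now rows[0,8) x cols[0,8) = 8x8
Op 3 fold_left: fold axis v@4; visible region now rows[0,8) x cols[0,4) = 8x4
Op 4 fold_right: fold axis v@2; visible region now rows[0,8) x cols[2,4) = 8x2
Op 5 fold_left: fold axis v@3; visible region now rows[0,8) x cols[2,3) = 8x1
Op 6 cut(3, 0): punch at orig (3,2); cuts so far [(3, 2)]; region rows[0,8) x cols[2,3) = 8x1
Unfold 1 (reflect across v@3): 2 holes -> [(3, 2), (3, 3)]
Unfold 2 (reflect across v@2): 4 holes -> [(3, 0), (3, 1), (3, 2), (3, 3)]
Unfold 3 (reflect across v@4): 8 holes -> [(3, 0), (3, 1), (3, 2), (3, 3), (3, 4), (3, 5), (3, 6), (3, 7)]
Unfold 4 (reflect across h@8): 16 holes -> [(3, 0), (3, 1), (3, 2), (3, 3), (3, 4), (3, 5), (3, 6), (3, 7), (12, 0), (12, 1), (12, 2), (12, 3), (12, 4), (12, 5), (12, 6), (12, 7)]
Unfold 5 (reflect across v@8): 32 holes -> [(3, 0), (3, 1), (3, 2), (3, 3), (3, 4), (3, 5), (3, 6), (3, 7), (3, 8), (3, 9), (3, 10), (3, 11), (3, 12), (3, 13), (3, 14), (3, 15), (12, 0), (12, 1), (12, 2), (12, 3), (12, 4), (12, 5), (12, 6), (12, 7), (12, 8), (12, 9), (12, 10), (12, 11), (12, 12), (12, 13), (12, 14), (12, 15)]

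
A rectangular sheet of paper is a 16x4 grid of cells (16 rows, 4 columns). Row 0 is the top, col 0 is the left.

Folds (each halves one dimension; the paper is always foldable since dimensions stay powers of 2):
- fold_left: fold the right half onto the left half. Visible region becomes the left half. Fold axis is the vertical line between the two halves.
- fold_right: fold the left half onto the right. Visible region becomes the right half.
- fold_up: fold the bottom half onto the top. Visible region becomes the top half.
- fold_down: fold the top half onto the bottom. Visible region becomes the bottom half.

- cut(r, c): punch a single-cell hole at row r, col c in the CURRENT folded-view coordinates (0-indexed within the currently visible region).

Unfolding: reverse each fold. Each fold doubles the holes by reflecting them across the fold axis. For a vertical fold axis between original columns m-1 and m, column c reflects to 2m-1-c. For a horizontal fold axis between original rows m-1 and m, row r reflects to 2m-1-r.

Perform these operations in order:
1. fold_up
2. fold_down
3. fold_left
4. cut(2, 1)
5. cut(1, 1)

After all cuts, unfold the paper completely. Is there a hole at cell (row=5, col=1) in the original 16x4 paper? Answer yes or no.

Op 1 fold_up: fold axis h@8; visible region now rows[0,8) x cols[0,4) = 8x4
Op 2 fold_down: fold axis h@4; visible region now rows[4,8) x cols[0,4) = 4x4
Op 3 fold_left: fold axis v@2; visible region now rows[4,8) x cols[0,2) = 4x2
Op 4 cut(2, 1): punch at orig (6,1); cuts so far [(6, 1)]; region rows[4,8) x cols[0,2) = 4x2
Op 5 cut(1, 1): punch at orig (5,1); cuts so far [(5, 1), (6, 1)]; region rows[4,8) x cols[0,2) = 4x2
Unfold 1 (reflect across v@2): 4 holes -> [(5, 1), (5, 2), (6, 1), (6, 2)]
Unfold 2 (reflect across h@4): 8 holes -> [(1, 1), (1, 2), (2, 1), (2, 2), (5, 1), (5, 2), (6, 1), (6, 2)]
Unfold 3 (reflect across h@8): 16 holes -> [(1, 1), (1, 2), (2, 1), (2, 2), (5, 1), (5, 2), (6, 1), (6, 2), (9, 1), (9, 2), (10, 1), (10, 2), (13, 1), (13, 2), (14, 1), (14, 2)]
Holes: [(1, 1), (1, 2), (2, 1), (2, 2), (5, 1), (5, 2), (6, 1), (6, 2), (9, 1), (9, 2), (10, 1), (10, 2), (13, 1), (13, 2), (14, 1), (14, 2)]

Answer: yes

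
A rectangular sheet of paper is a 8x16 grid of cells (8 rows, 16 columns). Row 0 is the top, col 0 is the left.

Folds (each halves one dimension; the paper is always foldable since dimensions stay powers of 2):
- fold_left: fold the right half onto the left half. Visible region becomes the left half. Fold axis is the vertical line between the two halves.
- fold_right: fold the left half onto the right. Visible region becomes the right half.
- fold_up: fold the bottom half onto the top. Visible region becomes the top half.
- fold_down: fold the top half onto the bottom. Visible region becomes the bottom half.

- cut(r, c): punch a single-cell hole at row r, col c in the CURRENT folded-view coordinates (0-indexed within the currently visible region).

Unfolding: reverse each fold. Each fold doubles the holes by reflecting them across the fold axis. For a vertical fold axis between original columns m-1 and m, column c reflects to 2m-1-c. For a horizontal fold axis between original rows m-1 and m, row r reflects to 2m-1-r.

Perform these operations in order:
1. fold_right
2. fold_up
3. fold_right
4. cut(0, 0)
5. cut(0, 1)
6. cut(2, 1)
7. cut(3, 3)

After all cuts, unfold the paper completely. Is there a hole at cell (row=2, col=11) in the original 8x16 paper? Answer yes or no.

Op 1 fold_right: fold axis v@8; visible region now rows[0,8) x cols[8,16) = 8x8
Op 2 fold_up: fold axis h@4; visible region now rows[0,4) x cols[8,16) = 4x8
Op 3 fold_right: fold axis v@12; visible region now rows[0,4) x cols[12,16) = 4x4
Op 4 cut(0, 0): punch at orig (0,12); cuts so far [(0, 12)]; region rows[0,4) x cols[12,16) = 4x4
Op 5 cut(0, 1): punch at orig (0,13); cuts so far [(0, 12), (0, 13)]; region rows[0,4) x cols[12,16) = 4x4
Op 6 cut(2, 1): punch at orig (2,13); cuts so far [(0, 12), (0, 13), (2, 13)]; region rows[0,4) x cols[12,16) = 4x4
Op 7 cut(3, 3): punch at orig (3,15); cuts so far [(0, 12), (0, 13), (2, 13), (3, 15)]; region rows[0,4) x cols[12,16) = 4x4
Unfold 1 (reflect across v@12): 8 holes -> [(0, 10), (0, 11), (0, 12), (0, 13), (2, 10), (2, 13), (3, 8), (3, 15)]
Unfold 2 (reflect across h@4): 16 holes -> [(0, 10), (0, 11), (0, 12), (0, 13), (2, 10), (2, 13), (3, 8), (3, 15), (4, 8), (4, 15), (5, 10), (5, 13), (7, 10), (7, 11), (7, 12), (7, 13)]
Unfold 3 (reflect across v@8): 32 holes -> [(0, 2), (0, 3), (0, 4), (0, 5), (0, 10), (0, 11), (0, 12), (0, 13), (2, 2), (2, 5), (2, 10), (2, 13), (3, 0), (3, 7), (3, 8), (3, 15), (4, 0), (4, 7), (4, 8), (4, 15), (5, 2), (5, 5), (5, 10), (5, 13), (7, 2), (7, 3), (7, 4), (7, 5), (7, 10), (7, 11), (7, 12), (7, 13)]
Holes: [(0, 2), (0, 3), (0, 4), (0, 5), (0, 10), (0, 11), (0, 12), (0, 13), (2, 2), (2, 5), (2, 10), (2, 13), (3, 0), (3, 7), (3, 8), (3, 15), (4, 0), (4, 7), (4, 8), (4, 15), (5, 2), (5, 5), (5, 10), (5, 13), (7, 2), (7, 3), (7, 4), (7, 5), (7, 10), (7, 11), (7, 12), (7, 13)]

Answer: no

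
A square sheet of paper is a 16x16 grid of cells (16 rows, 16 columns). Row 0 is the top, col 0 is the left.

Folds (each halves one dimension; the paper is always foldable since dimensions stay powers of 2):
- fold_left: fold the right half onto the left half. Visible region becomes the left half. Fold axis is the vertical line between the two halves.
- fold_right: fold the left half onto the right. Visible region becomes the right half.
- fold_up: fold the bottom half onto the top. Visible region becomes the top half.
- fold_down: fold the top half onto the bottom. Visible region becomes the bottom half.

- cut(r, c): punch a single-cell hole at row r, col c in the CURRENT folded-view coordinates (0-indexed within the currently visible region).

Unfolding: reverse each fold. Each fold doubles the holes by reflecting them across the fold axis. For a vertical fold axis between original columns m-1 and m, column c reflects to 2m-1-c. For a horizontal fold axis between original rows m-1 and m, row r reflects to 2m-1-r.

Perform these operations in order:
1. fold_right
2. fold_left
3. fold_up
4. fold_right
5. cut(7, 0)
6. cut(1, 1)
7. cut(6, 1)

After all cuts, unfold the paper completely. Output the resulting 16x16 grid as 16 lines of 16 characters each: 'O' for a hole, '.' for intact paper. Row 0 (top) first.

Answer: ................
O..OO..OO..OO..O
................
................
................
................
O..OO..OO..OO..O
.OO..OO..OO..OO.
.OO..OO..OO..OO.
O..OO..OO..OO..O
................
................
................
................
O..OO..OO..OO..O
................

Derivation:
Op 1 fold_right: fold axis v@8; visible region now rows[0,16) x cols[8,16) = 16x8
Op 2 fold_left: fold axis v@12; visible region now rows[0,16) x cols[8,12) = 16x4
Op 3 fold_up: fold axis h@8; visible region now rows[0,8) x cols[8,12) = 8x4
Op 4 fold_right: fold axis v@10; visible region now rows[0,8) x cols[10,12) = 8x2
Op 5 cut(7, 0): punch at orig (7,10); cuts so far [(7, 10)]; region rows[0,8) x cols[10,12) = 8x2
Op 6 cut(1, 1): punch at orig (1,11); cuts so far [(1, 11), (7, 10)]; region rows[0,8) x cols[10,12) = 8x2
Op 7 cut(6, 1): punch at orig (6,11); cuts so far [(1, 11), (6, 11), (7, 10)]; region rows[0,8) x cols[10,12) = 8x2
Unfold 1 (reflect across v@10): 6 holes -> [(1, 8), (1, 11), (6, 8), (6, 11), (7, 9), (7, 10)]
Unfold 2 (reflect across h@8): 12 holes -> [(1, 8), (1, 11), (6, 8), (6, 11), (7, 9), (7, 10), (8, 9), (8, 10), (9, 8), (9, 11), (14, 8), (14, 11)]
Unfold 3 (reflect across v@12): 24 holes -> [(1, 8), (1, 11), (1, 12), (1, 15), (6, 8), (6, 11), (6, 12), (6, 15), (7, 9), (7, 10), (7, 13), (7, 14), (8, 9), (8, 10), (8, 13), (8, 14), (9, 8), (9, 11), (9, 12), (9, 15), (14, 8), (14, 11), (14, 12), (14, 15)]
Unfold 4 (reflect across v@8): 48 holes -> [(1, 0), (1, 3), (1, 4), (1, 7), (1, 8), (1, 11), (1, 12), (1, 15), (6, 0), (6, 3), (6, 4), (6, 7), (6, 8), (6, 11), (6, 12), (6, 15), (7, 1), (7, 2), (7, 5), (7, 6), (7, 9), (7, 10), (7, 13), (7, 14), (8, 1), (8, 2), (8, 5), (8, 6), (8, 9), (8, 10), (8, 13), (8, 14), (9, 0), (9, 3), (9, 4), (9, 7), (9, 8), (9, 11), (9, 12), (9, 15), (14, 0), (14, 3), (14, 4), (14, 7), (14, 8), (14, 11), (14, 12), (14, 15)]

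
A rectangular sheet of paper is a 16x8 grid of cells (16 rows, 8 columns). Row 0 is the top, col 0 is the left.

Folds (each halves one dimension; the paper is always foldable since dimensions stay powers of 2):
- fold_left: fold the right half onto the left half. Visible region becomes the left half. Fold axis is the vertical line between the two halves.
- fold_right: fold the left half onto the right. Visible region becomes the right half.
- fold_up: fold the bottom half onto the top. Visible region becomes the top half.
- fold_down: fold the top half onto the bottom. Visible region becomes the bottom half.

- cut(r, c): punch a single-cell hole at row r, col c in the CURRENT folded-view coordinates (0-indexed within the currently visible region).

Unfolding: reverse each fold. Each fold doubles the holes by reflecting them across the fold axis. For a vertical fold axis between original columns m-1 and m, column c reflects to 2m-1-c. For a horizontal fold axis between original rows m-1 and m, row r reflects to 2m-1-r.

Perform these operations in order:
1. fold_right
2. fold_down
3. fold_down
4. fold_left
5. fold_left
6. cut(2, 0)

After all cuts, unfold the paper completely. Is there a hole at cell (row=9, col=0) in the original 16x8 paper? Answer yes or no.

Op 1 fold_right: fold axis v@4; visible region now rows[0,16) x cols[4,8) = 16x4
Op 2 fold_down: fold axis h@8; visible region now rows[8,16) x cols[4,8) = 8x4
Op 3 fold_down: fold axis h@12; visible region now rows[12,16) x cols[4,8) = 4x4
Op 4 fold_left: fold axis v@6; visible region now rows[12,16) x cols[4,6) = 4x2
Op 5 fold_left: fold axis v@5; visible region now rows[12,16) x cols[4,5) = 4x1
Op 6 cut(2, 0): punch at orig (14,4); cuts so far [(14, 4)]; region rows[12,16) x cols[4,5) = 4x1
Unfold 1 (reflect across v@5): 2 holes -> [(14, 4), (14, 5)]
Unfold 2 (reflect across v@6): 4 holes -> [(14, 4), (14, 5), (14, 6), (14, 7)]
Unfold 3 (reflect across h@12): 8 holes -> [(9, 4), (9, 5), (9, 6), (9, 7), (14, 4), (14, 5), (14, 6), (14, 7)]
Unfold 4 (reflect across h@8): 16 holes -> [(1, 4), (1, 5), (1, 6), (1, 7), (6, 4), (6, 5), (6, 6), (6, 7), (9, 4), (9, 5), (9, 6), (9, 7), (14, 4), (14, 5), (14, 6), (14, 7)]
Unfold 5 (reflect across v@4): 32 holes -> [(1, 0), (1, 1), (1, 2), (1, 3), (1, 4), (1, 5), (1, 6), (1, 7), (6, 0), (6, 1), (6, 2), (6, 3), (6, 4), (6, 5), (6, 6), (6, 7), (9, 0), (9, 1), (9, 2), (9, 3), (9, 4), (9, 5), (9, 6), (9, 7), (14, 0), (14, 1), (14, 2), (14, 3), (14, 4), (14, 5), (14, 6), (14, 7)]
Holes: [(1, 0), (1, 1), (1, 2), (1, 3), (1, 4), (1, 5), (1, 6), (1, 7), (6, 0), (6, 1), (6, 2), (6, 3), (6, 4), (6, 5), (6, 6), (6, 7), (9, 0), (9, 1), (9, 2), (9, 3), (9, 4), (9, 5), (9, 6), (9, 7), (14, 0), (14, 1), (14, 2), (14, 3), (14, 4), (14, 5), (14, 6), (14, 7)]

Answer: yes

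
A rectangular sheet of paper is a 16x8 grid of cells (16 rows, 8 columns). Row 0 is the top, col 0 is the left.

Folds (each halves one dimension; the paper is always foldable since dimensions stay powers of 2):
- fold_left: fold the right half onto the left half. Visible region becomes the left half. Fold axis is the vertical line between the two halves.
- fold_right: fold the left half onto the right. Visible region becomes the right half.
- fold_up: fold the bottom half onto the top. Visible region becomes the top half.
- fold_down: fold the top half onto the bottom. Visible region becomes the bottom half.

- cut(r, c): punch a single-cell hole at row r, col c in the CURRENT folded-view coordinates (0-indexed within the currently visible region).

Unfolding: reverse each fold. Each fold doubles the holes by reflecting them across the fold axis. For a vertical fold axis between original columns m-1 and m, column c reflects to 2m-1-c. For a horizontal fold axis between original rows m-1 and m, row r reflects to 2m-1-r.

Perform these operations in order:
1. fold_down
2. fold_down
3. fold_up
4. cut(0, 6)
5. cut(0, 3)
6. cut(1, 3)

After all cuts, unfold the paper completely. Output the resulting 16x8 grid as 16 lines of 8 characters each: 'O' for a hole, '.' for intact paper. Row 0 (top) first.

Op 1 fold_down: fold axis h@8; visible region now rows[8,16) x cols[0,8) = 8x8
Op 2 fold_down: fold axis h@12; visible region now rows[12,16) x cols[0,8) = 4x8
Op 3 fold_up: fold axis h@14; visible region now rows[12,14) x cols[0,8) = 2x8
Op 4 cut(0, 6): punch at orig (12,6); cuts so far [(12, 6)]; region rows[12,14) x cols[0,8) = 2x8
Op 5 cut(0, 3): punch at orig (12,3); cuts so far [(12, 3), (12, 6)]; region rows[12,14) x cols[0,8) = 2x8
Op 6 cut(1, 3): punch at orig (13,3); cuts so far [(12, 3), (12, 6), (13, 3)]; region rows[12,14) x cols[0,8) = 2x8
Unfold 1 (reflect across h@14): 6 holes -> [(12, 3), (12, 6), (13, 3), (14, 3), (15, 3), (15, 6)]
Unfold 2 (reflect across h@12): 12 holes -> [(8, 3), (8, 6), (9, 3), (10, 3), (11, 3), (11, 6), (12, 3), (12, 6), (13, 3), (14, 3), (15, 3), (15, 6)]
Unfold 3 (reflect across h@8): 24 holes -> [(0, 3), (0, 6), (1, 3), (2, 3), (3, 3), (3, 6), (4, 3), (4, 6), (5, 3), (6, 3), (7, 3), (7, 6), (8, 3), (8, 6), (9, 3), (10, 3), (11, 3), (11, 6), (12, 3), (12, 6), (13, 3), (14, 3), (15, 3), (15, 6)]

Answer: ...O..O.
...O....
...O....
...O..O.
...O..O.
...O....
...O....
...O..O.
...O..O.
...O....
...O....
...O..O.
...O..O.
...O....
...O....
...O..O.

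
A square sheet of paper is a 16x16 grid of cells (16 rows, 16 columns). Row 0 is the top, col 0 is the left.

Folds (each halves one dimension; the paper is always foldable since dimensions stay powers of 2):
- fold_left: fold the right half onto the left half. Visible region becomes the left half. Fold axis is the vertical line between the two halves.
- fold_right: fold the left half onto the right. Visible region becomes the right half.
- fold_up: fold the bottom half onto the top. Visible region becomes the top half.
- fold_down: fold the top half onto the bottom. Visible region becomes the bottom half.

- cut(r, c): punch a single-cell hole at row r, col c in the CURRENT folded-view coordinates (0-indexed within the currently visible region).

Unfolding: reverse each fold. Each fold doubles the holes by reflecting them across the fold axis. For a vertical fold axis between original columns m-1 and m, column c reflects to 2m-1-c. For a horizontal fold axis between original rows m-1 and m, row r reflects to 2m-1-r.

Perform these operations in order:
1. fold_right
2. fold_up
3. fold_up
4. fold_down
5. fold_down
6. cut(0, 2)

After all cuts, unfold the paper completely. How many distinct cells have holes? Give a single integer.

Op 1 fold_right: fold axis v@8; visible region now rows[0,16) x cols[8,16) = 16x8
Op 2 fold_up: fold axis h@8; visible region now rows[0,8) x cols[8,16) = 8x8
Op 3 fold_up: fold axis h@4; visible region now rows[0,4) x cols[8,16) = 4x8
Op 4 fold_down: fold axis h@2; visible region now rows[2,4) x cols[8,16) = 2x8
Op 5 fold_down: fold axis h@3; visible region now rows[3,4) x cols[8,16) = 1x8
Op 6 cut(0, 2): punch at orig (3,10); cuts so far [(3, 10)]; region rows[3,4) x cols[8,16) = 1x8
Unfold 1 (reflect across h@3): 2 holes -> [(2, 10), (3, 10)]
Unfold 2 (reflect across h@2): 4 holes -> [(0, 10), (1, 10), (2, 10), (3, 10)]
Unfold 3 (reflect across h@4): 8 holes -> [(0, 10), (1, 10), (2, 10), (3, 10), (4, 10), (5, 10), (6, 10), (7, 10)]
Unfold 4 (reflect across h@8): 16 holes -> [(0, 10), (1, 10), (2, 10), (3, 10), (4, 10), (5, 10), (6, 10), (7, 10), (8, 10), (9, 10), (10, 10), (11, 10), (12, 10), (13, 10), (14, 10), (15, 10)]
Unfold 5 (reflect across v@8): 32 holes -> [(0, 5), (0, 10), (1, 5), (1, 10), (2, 5), (2, 10), (3, 5), (3, 10), (4, 5), (4, 10), (5, 5), (5, 10), (6, 5), (6, 10), (7, 5), (7, 10), (8, 5), (8, 10), (9, 5), (9, 10), (10, 5), (10, 10), (11, 5), (11, 10), (12, 5), (12, 10), (13, 5), (13, 10), (14, 5), (14, 10), (15, 5), (15, 10)]

Answer: 32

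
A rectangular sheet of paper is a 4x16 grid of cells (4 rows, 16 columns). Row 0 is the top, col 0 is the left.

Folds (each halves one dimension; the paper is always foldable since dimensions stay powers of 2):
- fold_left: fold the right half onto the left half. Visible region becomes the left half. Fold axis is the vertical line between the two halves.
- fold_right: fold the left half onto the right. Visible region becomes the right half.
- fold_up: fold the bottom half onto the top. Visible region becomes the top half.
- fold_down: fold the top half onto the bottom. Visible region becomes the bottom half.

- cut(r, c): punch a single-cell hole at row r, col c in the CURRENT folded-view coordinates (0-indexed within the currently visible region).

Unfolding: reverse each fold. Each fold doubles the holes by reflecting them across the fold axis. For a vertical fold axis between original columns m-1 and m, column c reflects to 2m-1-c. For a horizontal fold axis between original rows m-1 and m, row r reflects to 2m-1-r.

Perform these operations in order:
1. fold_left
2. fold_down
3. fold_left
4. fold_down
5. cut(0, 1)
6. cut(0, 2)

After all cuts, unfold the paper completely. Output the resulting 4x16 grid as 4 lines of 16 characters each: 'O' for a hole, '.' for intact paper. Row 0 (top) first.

Op 1 fold_left: fold axis v@8; visible region now rows[0,4) x cols[0,8) = 4x8
Op 2 fold_down: fold axis h@2; visible region now rows[2,4) x cols[0,8) = 2x8
Op 3 fold_left: fold axis v@4; visible region now rows[2,4) x cols[0,4) = 2x4
Op 4 fold_down: fold axis h@3; visible region now rows[3,4) x cols[0,4) = 1x4
Op 5 cut(0, 1): punch at orig (3,1); cuts so far [(3, 1)]; region rows[3,4) x cols[0,4) = 1x4
Op 6 cut(0, 2): punch at orig (3,2); cuts so far [(3, 1), (3, 2)]; region rows[3,4) x cols[0,4) = 1x4
Unfold 1 (reflect across h@3): 4 holes -> [(2, 1), (2, 2), (3, 1), (3, 2)]
Unfold 2 (reflect across v@4): 8 holes -> [(2, 1), (2, 2), (2, 5), (2, 6), (3, 1), (3, 2), (3, 5), (3, 6)]
Unfold 3 (reflect across h@2): 16 holes -> [(0, 1), (0, 2), (0, 5), (0, 6), (1, 1), (1, 2), (1, 5), (1, 6), (2, 1), (2, 2), (2, 5), (2, 6), (3, 1), (3, 2), (3, 5), (3, 6)]
Unfold 4 (reflect across v@8): 32 holes -> [(0, 1), (0, 2), (0, 5), (0, 6), (0, 9), (0, 10), (0, 13), (0, 14), (1, 1), (1, 2), (1, 5), (1, 6), (1, 9), (1, 10), (1, 13), (1, 14), (2, 1), (2, 2), (2, 5), (2, 6), (2, 9), (2, 10), (2, 13), (2, 14), (3, 1), (3, 2), (3, 5), (3, 6), (3, 9), (3, 10), (3, 13), (3, 14)]

Answer: .OO..OO..OO..OO.
.OO..OO..OO..OO.
.OO..OO..OO..OO.
.OO..OO..OO..OO.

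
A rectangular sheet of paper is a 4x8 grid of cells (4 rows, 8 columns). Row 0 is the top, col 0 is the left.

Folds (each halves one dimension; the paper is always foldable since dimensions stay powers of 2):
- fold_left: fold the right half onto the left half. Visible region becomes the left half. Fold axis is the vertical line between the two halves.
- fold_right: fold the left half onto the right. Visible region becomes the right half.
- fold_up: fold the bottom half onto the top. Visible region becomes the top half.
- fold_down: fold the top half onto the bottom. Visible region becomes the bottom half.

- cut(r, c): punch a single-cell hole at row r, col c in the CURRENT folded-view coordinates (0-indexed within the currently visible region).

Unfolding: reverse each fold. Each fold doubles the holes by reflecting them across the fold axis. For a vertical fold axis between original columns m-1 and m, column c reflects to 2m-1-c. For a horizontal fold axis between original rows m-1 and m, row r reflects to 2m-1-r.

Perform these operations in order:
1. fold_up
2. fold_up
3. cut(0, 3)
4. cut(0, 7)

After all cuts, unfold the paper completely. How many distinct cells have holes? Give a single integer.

Op 1 fold_up: fold axis h@2; visible region now rows[0,2) x cols[0,8) = 2x8
Op 2 fold_up: fold axis h@1; visible region now rows[0,1) x cols[0,8) = 1x8
Op 3 cut(0, 3): punch at orig (0,3); cuts so far [(0, 3)]; region rows[0,1) x cols[0,8) = 1x8
Op 4 cut(0, 7): punch at orig (0,7); cuts so far [(0, 3), (0, 7)]; region rows[0,1) x cols[0,8) = 1x8
Unfold 1 (reflect across h@1): 4 holes -> [(0, 3), (0, 7), (1, 3), (1, 7)]
Unfold 2 (reflect across h@2): 8 holes -> [(0, 3), (0, 7), (1, 3), (1, 7), (2, 3), (2, 7), (3, 3), (3, 7)]

Answer: 8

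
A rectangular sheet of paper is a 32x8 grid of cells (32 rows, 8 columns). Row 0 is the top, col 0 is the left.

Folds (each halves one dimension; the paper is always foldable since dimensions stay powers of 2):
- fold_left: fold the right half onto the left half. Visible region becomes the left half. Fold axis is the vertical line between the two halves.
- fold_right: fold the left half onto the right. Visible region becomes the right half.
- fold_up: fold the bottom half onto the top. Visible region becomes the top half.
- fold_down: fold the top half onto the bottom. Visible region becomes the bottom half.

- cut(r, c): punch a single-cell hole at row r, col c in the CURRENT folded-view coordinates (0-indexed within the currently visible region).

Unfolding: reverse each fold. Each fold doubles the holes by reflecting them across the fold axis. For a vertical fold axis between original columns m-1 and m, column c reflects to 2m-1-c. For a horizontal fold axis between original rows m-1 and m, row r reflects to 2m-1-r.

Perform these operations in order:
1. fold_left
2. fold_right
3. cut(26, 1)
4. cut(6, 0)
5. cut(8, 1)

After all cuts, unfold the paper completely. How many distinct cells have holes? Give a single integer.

Op 1 fold_left: fold axis v@4; visible region now rows[0,32) x cols[0,4) = 32x4
Op 2 fold_right: fold axis v@2; visible region now rows[0,32) x cols[2,4) = 32x2
Op 3 cut(26, 1): punch at orig (26,3); cuts so far [(26, 3)]; region rows[0,32) x cols[2,4) = 32x2
Op 4 cut(6, 0): punch at orig (6,2); cuts so far [(6, 2), (26, 3)]; region rows[0,32) x cols[2,4) = 32x2
Op 5 cut(8, 1): punch at orig (8,3); cuts so far [(6, 2), (8, 3), (26, 3)]; region rows[0,32) x cols[2,4) = 32x2
Unfold 1 (reflect across v@2): 6 holes -> [(6, 1), (6, 2), (8, 0), (8, 3), (26, 0), (26, 3)]
Unfold 2 (reflect across v@4): 12 holes -> [(6, 1), (6, 2), (6, 5), (6, 6), (8, 0), (8, 3), (8, 4), (8, 7), (26, 0), (26, 3), (26, 4), (26, 7)]

Answer: 12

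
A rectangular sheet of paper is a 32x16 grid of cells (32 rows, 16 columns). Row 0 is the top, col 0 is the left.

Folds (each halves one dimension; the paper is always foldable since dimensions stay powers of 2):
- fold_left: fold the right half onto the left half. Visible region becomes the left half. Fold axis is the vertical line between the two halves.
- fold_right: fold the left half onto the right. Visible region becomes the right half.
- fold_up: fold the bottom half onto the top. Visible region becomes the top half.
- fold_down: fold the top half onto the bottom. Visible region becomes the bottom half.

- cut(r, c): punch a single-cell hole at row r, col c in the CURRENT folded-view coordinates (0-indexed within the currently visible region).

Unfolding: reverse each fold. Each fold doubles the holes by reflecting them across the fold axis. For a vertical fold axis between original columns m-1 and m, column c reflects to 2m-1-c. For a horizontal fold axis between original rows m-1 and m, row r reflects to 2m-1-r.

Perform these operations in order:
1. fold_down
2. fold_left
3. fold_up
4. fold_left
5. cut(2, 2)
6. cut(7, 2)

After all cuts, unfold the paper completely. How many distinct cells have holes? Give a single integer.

Answer: 32

Derivation:
Op 1 fold_down: fold axis h@16; visible region now rows[16,32) x cols[0,16) = 16x16
Op 2 fold_left: fold axis v@8; visible region now rows[16,32) x cols[0,8) = 16x8
Op 3 fold_up: fold axis h@24; visible region now rows[16,24) x cols[0,8) = 8x8
Op 4 fold_left: fold axis v@4; visible region now rows[16,24) x cols[0,4) = 8x4
Op 5 cut(2, 2): punch at orig (18,2); cuts so far [(18, 2)]; region rows[16,24) x cols[0,4) = 8x4
Op 6 cut(7, 2): punch at orig (23,2); cuts so far [(18, 2), (23, 2)]; region rows[16,24) x cols[0,4) = 8x4
Unfold 1 (reflect across v@4): 4 holes -> [(18, 2), (18, 5), (23, 2), (23, 5)]
Unfold 2 (reflect across h@24): 8 holes -> [(18, 2), (18, 5), (23, 2), (23, 5), (24, 2), (24, 5), (29, 2), (29, 5)]
Unfold 3 (reflect across v@8): 16 holes -> [(18, 2), (18, 5), (18, 10), (18, 13), (23, 2), (23, 5), (23, 10), (23, 13), (24, 2), (24, 5), (24, 10), (24, 13), (29, 2), (29, 5), (29, 10), (29, 13)]
Unfold 4 (reflect across h@16): 32 holes -> [(2, 2), (2, 5), (2, 10), (2, 13), (7, 2), (7, 5), (7, 10), (7, 13), (8, 2), (8, 5), (8, 10), (8, 13), (13, 2), (13, 5), (13, 10), (13, 13), (18, 2), (18, 5), (18, 10), (18, 13), (23, 2), (23, 5), (23, 10), (23, 13), (24, 2), (24, 5), (24, 10), (24, 13), (29, 2), (29, 5), (29, 10), (29, 13)]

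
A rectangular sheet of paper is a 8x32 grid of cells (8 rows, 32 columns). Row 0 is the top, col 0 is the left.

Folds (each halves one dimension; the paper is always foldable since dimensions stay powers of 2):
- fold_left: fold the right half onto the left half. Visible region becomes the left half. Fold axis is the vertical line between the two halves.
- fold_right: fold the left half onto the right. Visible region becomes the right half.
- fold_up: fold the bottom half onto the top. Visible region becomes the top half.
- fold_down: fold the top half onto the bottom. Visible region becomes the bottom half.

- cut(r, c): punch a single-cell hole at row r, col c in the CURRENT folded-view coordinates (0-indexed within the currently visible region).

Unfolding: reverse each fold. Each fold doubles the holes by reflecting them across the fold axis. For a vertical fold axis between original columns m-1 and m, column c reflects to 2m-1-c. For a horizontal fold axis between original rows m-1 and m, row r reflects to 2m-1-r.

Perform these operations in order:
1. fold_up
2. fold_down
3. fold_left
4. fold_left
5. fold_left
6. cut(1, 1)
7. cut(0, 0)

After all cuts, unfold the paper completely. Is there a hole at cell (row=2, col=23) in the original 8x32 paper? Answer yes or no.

Op 1 fold_up: fold axis h@4; visible region now rows[0,4) x cols[0,32) = 4x32
Op 2 fold_down: fold axis h@2; visible region now rows[2,4) x cols[0,32) = 2x32
Op 3 fold_left: fold axis v@16; visible region now rows[2,4) x cols[0,16) = 2x16
Op 4 fold_left: fold axis v@8; visible region now rows[2,4) x cols[0,8) = 2x8
Op 5 fold_left: fold axis v@4; visible region now rows[2,4) x cols[0,4) = 2x4
Op 6 cut(1, 1): punch at orig (3,1); cuts so far [(3, 1)]; region rows[2,4) x cols[0,4) = 2x4
Op 7 cut(0, 0): punch at orig (2,0); cuts so far [(2, 0), (3, 1)]; region rows[2,4) x cols[0,4) = 2x4
Unfold 1 (reflect across v@4): 4 holes -> [(2, 0), (2, 7), (3, 1), (3, 6)]
Unfold 2 (reflect across v@8): 8 holes -> [(2, 0), (2, 7), (2, 8), (2, 15), (3, 1), (3, 6), (3, 9), (3, 14)]
Unfold 3 (reflect across v@16): 16 holes -> [(2, 0), (2, 7), (2, 8), (2, 15), (2, 16), (2, 23), (2, 24), (2, 31), (3, 1), (3, 6), (3, 9), (3, 14), (3, 17), (3, 22), (3, 25), (3, 30)]
Unfold 4 (reflect across h@2): 32 holes -> [(0, 1), (0, 6), (0, 9), (0, 14), (0, 17), (0, 22), (0, 25), (0, 30), (1, 0), (1, 7), (1, 8), (1, 15), (1, 16), (1, 23), (1, 24), (1, 31), (2, 0), (2, 7), (2, 8), (2, 15), (2, 16), (2, 23), (2, 24), (2, 31), (3, 1), (3, 6), (3, 9), (3, 14), (3, 17), (3, 22), (3, 25), (3, 30)]
Unfold 5 (reflect across h@4): 64 holes -> [(0, 1), (0, 6), (0, 9), (0, 14), (0, 17), (0, 22), (0, 25), (0, 30), (1, 0), (1, 7), (1, 8), (1, 15), (1, 16), (1, 23), (1, 24), (1, 31), (2, 0), (2, 7), (2, 8), (2, 15), (2, 16), (2, 23), (2, 24), (2, 31), (3, 1), (3, 6), (3, 9), (3, 14), (3, 17), (3, 22), (3, 25), (3, 30), (4, 1), (4, 6), (4, 9), (4, 14), (4, 17), (4, 22), (4, 25), (4, 30), (5, 0), (5, 7), (5, 8), (5, 15), (5, 16), (5, 23), (5, 24), (5, 31), (6, 0), (6, 7), (6, 8), (6, 15), (6, 16), (6, 23), (6, 24), (6, 31), (7, 1), (7, 6), (7, 9), (7, 14), (7, 17), (7, 22), (7, 25), (7, 30)]
Holes: [(0, 1), (0, 6), (0, 9), (0, 14), (0, 17), (0, 22), (0, 25), (0, 30), (1, 0), (1, 7), (1, 8), (1, 15), (1, 16), (1, 23), (1, 24), (1, 31), (2, 0), (2, 7), (2, 8), (2, 15), (2, 16), (2, 23), (2, 24), (2, 31), (3, 1), (3, 6), (3, 9), (3, 14), (3, 17), (3, 22), (3, 25), (3, 30), (4, 1), (4, 6), (4, 9), (4, 14), (4, 17), (4, 22), (4, 25), (4, 30), (5, 0), (5, 7), (5, 8), (5, 15), (5, 16), (5, 23), (5, 24), (5, 31), (6, 0), (6, 7), (6, 8), (6, 15), (6, 16), (6, 23), (6, 24), (6, 31), (7, 1), (7, 6), (7, 9), (7, 14), (7, 17), (7, 22), (7, 25), (7, 30)]

Answer: yes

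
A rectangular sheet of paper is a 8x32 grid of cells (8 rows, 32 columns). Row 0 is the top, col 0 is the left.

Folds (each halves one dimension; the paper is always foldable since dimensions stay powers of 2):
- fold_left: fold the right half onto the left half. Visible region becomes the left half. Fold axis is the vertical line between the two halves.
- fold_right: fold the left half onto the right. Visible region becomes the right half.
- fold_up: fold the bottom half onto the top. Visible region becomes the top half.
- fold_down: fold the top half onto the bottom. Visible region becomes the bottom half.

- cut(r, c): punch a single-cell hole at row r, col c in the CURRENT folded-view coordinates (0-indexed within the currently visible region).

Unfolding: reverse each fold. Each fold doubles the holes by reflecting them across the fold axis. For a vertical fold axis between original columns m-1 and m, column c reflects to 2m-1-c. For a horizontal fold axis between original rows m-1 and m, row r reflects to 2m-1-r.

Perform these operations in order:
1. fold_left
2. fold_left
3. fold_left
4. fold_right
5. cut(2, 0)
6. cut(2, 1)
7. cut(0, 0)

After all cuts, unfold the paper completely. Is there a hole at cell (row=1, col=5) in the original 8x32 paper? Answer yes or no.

Answer: no

Derivation:
Op 1 fold_left: fold axis v@16; visible region now rows[0,8) x cols[0,16) = 8x16
Op 2 fold_left: fold axis v@8; visible region now rows[0,8) x cols[0,8) = 8x8
Op 3 fold_left: fold axis v@4; visible region now rows[0,8) x cols[0,4) = 8x4
Op 4 fold_right: fold axis v@2; visible region now rows[0,8) x cols[2,4) = 8x2
Op 5 cut(2, 0): punch at orig (2,2); cuts so far [(2, 2)]; region rows[0,8) x cols[2,4) = 8x2
Op 6 cut(2, 1): punch at orig (2,3); cuts so far [(2, 2), (2, 3)]; region rows[0,8) x cols[2,4) = 8x2
Op 7 cut(0, 0): punch at orig (0,2); cuts so far [(0, 2), (2, 2), (2, 3)]; region rows[0,8) x cols[2,4) = 8x2
Unfold 1 (reflect across v@2): 6 holes -> [(0, 1), (0, 2), (2, 0), (2, 1), (2, 2), (2, 3)]
Unfold 2 (reflect across v@4): 12 holes -> [(0, 1), (0, 2), (0, 5), (0, 6), (2, 0), (2, 1), (2, 2), (2, 3), (2, 4), (2, 5), (2, 6), (2, 7)]
Unfold 3 (reflect across v@8): 24 holes -> [(0, 1), (0, 2), (0, 5), (0, 6), (0, 9), (0, 10), (0, 13), (0, 14), (2, 0), (2, 1), (2, 2), (2, 3), (2, 4), (2, 5), (2, 6), (2, 7), (2, 8), (2, 9), (2, 10), (2, 11), (2, 12), (2, 13), (2, 14), (2, 15)]
Unfold 4 (reflect across v@16): 48 holes -> [(0, 1), (0, 2), (0, 5), (0, 6), (0, 9), (0, 10), (0, 13), (0, 14), (0, 17), (0, 18), (0, 21), (0, 22), (0, 25), (0, 26), (0, 29), (0, 30), (2, 0), (2, 1), (2, 2), (2, 3), (2, 4), (2, 5), (2, 6), (2, 7), (2, 8), (2, 9), (2, 10), (2, 11), (2, 12), (2, 13), (2, 14), (2, 15), (2, 16), (2, 17), (2, 18), (2, 19), (2, 20), (2, 21), (2, 22), (2, 23), (2, 24), (2, 25), (2, 26), (2, 27), (2, 28), (2, 29), (2, 30), (2, 31)]
Holes: [(0, 1), (0, 2), (0, 5), (0, 6), (0, 9), (0, 10), (0, 13), (0, 14), (0, 17), (0, 18), (0, 21), (0, 22), (0, 25), (0, 26), (0, 29), (0, 30), (2, 0), (2, 1), (2, 2), (2, 3), (2, 4), (2, 5), (2, 6), (2, 7), (2, 8), (2, 9), (2, 10), (2, 11), (2, 12), (2, 13), (2, 14), (2, 15), (2, 16), (2, 17), (2, 18), (2, 19), (2, 20), (2, 21), (2, 22), (2, 23), (2, 24), (2, 25), (2, 26), (2, 27), (2, 28), (2, 29), (2, 30), (2, 31)]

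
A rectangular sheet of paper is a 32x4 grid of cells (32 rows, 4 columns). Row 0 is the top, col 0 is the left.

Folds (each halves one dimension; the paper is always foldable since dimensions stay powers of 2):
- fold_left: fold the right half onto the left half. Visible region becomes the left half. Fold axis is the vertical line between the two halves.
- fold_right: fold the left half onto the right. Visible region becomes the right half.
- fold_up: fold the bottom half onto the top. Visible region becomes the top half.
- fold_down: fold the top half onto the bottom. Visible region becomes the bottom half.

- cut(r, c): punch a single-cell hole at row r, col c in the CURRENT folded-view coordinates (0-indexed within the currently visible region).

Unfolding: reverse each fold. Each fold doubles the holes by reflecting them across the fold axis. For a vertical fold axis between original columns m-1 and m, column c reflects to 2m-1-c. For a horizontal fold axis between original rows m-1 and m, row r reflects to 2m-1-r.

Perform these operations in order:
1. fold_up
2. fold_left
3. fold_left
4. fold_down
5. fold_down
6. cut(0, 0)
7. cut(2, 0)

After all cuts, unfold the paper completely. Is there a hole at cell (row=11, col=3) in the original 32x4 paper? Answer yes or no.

Op 1 fold_up: fold axis h@16; visible region now rows[0,16) x cols[0,4) = 16x4
Op 2 fold_left: fold axis v@2; visible region now rows[0,16) x cols[0,2) = 16x2
Op 3 fold_left: fold axis v@1; visible region now rows[0,16) x cols[0,1) = 16x1
Op 4 fold_down: fold axis h@8; visible region now rows[8,16) x cols[0,1) = 8x1
Op 5 fold_down: fold axis h@12; visible region now rows[12,16) x cols[0,1) = 4x1
Op 6 cut(0, 0): punch at orig (12,0); cuts so far [(12, 0)]; region rows[12,16) x cols[0,1) = 4x1
Op 7 cut(2, 0): punch at orig (14,0); cuts so far [(12, 0), (14, 0)]; region rows[12,16) x cols[0,1) = 4x1
Unfold 1 (reflect across h@12): 4 holes -> [(9, 0), (11, 0), (12, 0), (14, 0)]
Unfold 2 (reflect across h@8): 8 holes -> [(1, 0), (3, 0), (4, 0), (6, 0), (9, 0), (11, 0), (12, 0), (14, 0)]
Unfold 3 (reflect across v@1): 16 holes -> [(1, 0), (1, 1), (3, 0), (3, 1), (4, 0), (4, 1), (6, 0), (6, 1), (9, 0), (9, 1), (11, 0), (11, 1), (12, 0), (12, 1), (14, 0), (14, 1)]
Unfold 4 (reflect across v@2): 32 holes -> [(1, 0), (1, 1), (1, 2), (1, 3), (3, 0), (3, 1), (3, 2), (3, 3), (4, 0), (4, 1), (4, 2), (4, 3), (6, 0), (6, 1), (6, 2), (6, 3), (9, 0), (9, 1), (9, 2), (9, 3), (11, 0), (11, 1), (11, 2), (11, 3), (12, 0), (12, 1), (12, 2), (12, 3), (14, 0), (14, 1), (14, 2), (14, 3)]
Unfold 5 (reflect across h@16): 64 holes -> [(1, 0), (1, 1), (1, 2), (1, 3), (3, 0), (3, 1), (3, 2), (3, 3), (4, 0), (4, 1), (4, 2), (4, 3), (6, 0), (6, 1), (6, 2), (6, 3), (9, 0), (9, 1), (9, 2), (9, 3), (11, 0), (11, 1), (11, 2), (11, 3), (12, 0), (12, 1), (12, 2), (12, 3), (14, 0), (14, 1), (14, 2), (14, 3), (17, 0), (17, 1), (17, 2), (17, 3), (19, 0), (19, 1), (19, 2), (19, 3), (20, 0), (20, 1), (20, 2), (20, 3), (22, 0), (22, 1), (22, 2), (22, 3), (25, 0), (25, 1), (25, 2), (25, 3), (27, 0), (27, 1), (27, 2), (27, 3), (28, 0), (28, 1), (28, 2), (28, 3), (30, 0), (30, 1), (30, 2), (30, 3)]
Holes: [(1, 0), (1, 1), (1, 2), (1, 3), (3, 0), (3, 1), (3, 2), (3, 3), (4, 0), (4, 1), (4, 2), (4, 3), (6, 0), (6, 1), (6, 2), (6, 3), (9, 0), (9, 1), (9, 2), (9, 3), (11, 0), (11, 1), (11, 2), (11, 3), (12, 0), (12, 1), (12, 2), (12, 3), (14, 0), (14, 1), (14, 2), (14, 3), (17, 0), (17, 1), (17, 2), (17, 3), (19, 0), (19, 1), (19, 2), (19, 3), (20, 0), (20, 1), (20, 2), (20, 3), (22, 0), (22, 1), (22, 2), (22, 3), (25, 0), (25, 1), (25, 2), (25, 3), (27, 0), (27, 1), (27, 2), (27, 3), (28, 0), (28, 1), (28, 2), (28, 3), (30, 0), (30, 1), (30, 2), (30, 3)]

Answer: yes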